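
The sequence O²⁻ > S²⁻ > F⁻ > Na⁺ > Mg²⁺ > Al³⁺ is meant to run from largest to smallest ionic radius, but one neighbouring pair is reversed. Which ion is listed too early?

O²⁻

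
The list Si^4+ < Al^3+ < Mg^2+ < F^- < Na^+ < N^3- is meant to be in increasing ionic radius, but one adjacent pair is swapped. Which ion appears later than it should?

Na^+

The pair F^-, Na^+ is the wrong way round — they are isoelectronic (10 e⁻) and Na has more protons than F (11 vs 9), making Na^+ smaller. All other adjacent pairs agree with periodic trends, so Na^+ is the misplaced ion.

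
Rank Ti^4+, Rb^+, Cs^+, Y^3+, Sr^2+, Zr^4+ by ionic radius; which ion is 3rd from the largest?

Sr^2+

Work out protons and electrons: Ti^4+ (Z=22, 18 e⁻), Zr^4+ (Z=40, 36 e⁻), Y^3+ (Z=39, 36 e⁻), Sr^2+ (Z=38, 36 e⁻), Rb^+ (Z=37, 36 e⁻), Cs^+ (Z=55, 54 e⁻). Ti^4+ < Zr^4+ (same group, 1 shell fewer); Zr^4+ < Y^3+ (both 36 e⁻, Z=40>39); Y^3+ < Sr^2+ (both 36 e⁻, Z=39>38); Sr^2+ < Rb^+ (both 36 e⁻, Z=38>37); Rb^+ < Cs^+ (same group, 1 shell fewer).
That gives Ti^4+ < Zr^4+ < Y^3+ < Sr^2+ < Rb^+ < Cs^+. From the largest end, number 3 is Sr^2+.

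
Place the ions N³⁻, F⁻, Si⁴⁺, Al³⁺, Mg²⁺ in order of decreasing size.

N³⁻ > F⁻ > Mg²⁺ > Al³⁺ > Si⁴⁺

These species are isoelectronic with 10 electrons. The only difference is the number of protons: Si⁴⁺ (Z=14), Al³⁺ (Z=13), Mg²⁺ (Z=12), F⁻ (Z=9), N³⁻ (Z=7). The strongest nuclear pull (Si⁴⁺) gives the smallest ion.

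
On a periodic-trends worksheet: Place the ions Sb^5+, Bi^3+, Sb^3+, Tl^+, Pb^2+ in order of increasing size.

Sb^5+ < Sb^3+ < Bi^3+ < Pb^2+ < Tl^+

First list Z and electron count for each: Sb^5+: 46 e⁻, Z=51, Sb^3+: 48 e⁻, Z=51, Bi^3+: 80 e⁻, Z=83, Pb^2+: 80 e⁻, Z=82, Tl^+: 80 e⁻, Z=81. Sb^5+ < Sb^3+ (higher charge on the same element); Sb^3+ < Bi^3+ (same group, 1 shell fewer); Bi^3+ < Pb^2+ (isoelectronic, higher Z=83 is smaller); Pb^2+ < Tl^+ (both 80 e⁻, Z=82>81).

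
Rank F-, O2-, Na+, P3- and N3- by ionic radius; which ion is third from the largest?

O2-

Na+ has 10 e⁻ (Z=11), F- has 10 e⁻ (Z=9), O2- has 10 e⁻ (Z=8), N3- has 10 e⁻ (Z=7), P3- has 18 e⁻ (Z=15). Na+ < F- (isoelectronic, higher Z=11 is smaller); F- < O2- (isoelectronic, higher Z=9 is smaller); O2- < N3- (both 10 e⁻, Z=8>7); N3- < P3- (same group, 1 shell fewer).
That gives Na+ < F- < O2- < N3- < P3-. From the largest end, number 3 is O2-.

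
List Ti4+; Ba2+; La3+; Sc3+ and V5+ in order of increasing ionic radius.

Electron counts and nuclear charges: V5+ has 18 e⁻ (Z=23), Ti4+ has 18 e⁻ (Z=22), Sc3+ has 18 e⁻ (Z=21), La3+ has 54 e⁻ (Z=57), Ba2+ has 54 e⁻ (Z=56). V5+ < Ti4+ (isoelectronic, higher Z=23 is smaller); Ti4+ < Sc3+ (both 18 e⁻, Z=22>21); Sc3+ < La3+ (same group, period 4 vs 6); La3+ < Ba2+ (both 54 e⁻, Z=57>56).

V5+ < Ti4+ < Sc3+ < La3+ < Ba2+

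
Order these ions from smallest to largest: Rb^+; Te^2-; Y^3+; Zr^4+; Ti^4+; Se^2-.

First list Z and electron count for each: Ti^4+ has 18 e⁻ (Z=22), Zr^4+ has 36 e⁻ (Z=40), Y^3+ has 36 e⁻ (Z=39), Rb^+ has 36 e⁻ (Z=37), Se^2- has 36 e⁻ (Z=34), Te^2- has 54 e⁻ (Z=52). Ti^4+ < Zr^4+ (same group, period 4 vs 5); Zr^4+ < Y^3+ (isoelectronic, higher Z=40 is smaller); Y^3+ < Rb^+ (isoelectronic, higher Z=39 is smaller); Rb^+ < Se^2- (both 36 e⁻, Z=37>34); Se^2- < Te^2- (same group, 1 shell fewer).

Ti^4+ < Zr^4+ < Y^3+ < Rb^+ < Se^2- < Te^2-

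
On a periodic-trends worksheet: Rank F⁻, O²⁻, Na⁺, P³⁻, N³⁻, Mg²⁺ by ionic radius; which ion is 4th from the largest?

F⁻

Electron counts and nuclear charges: Mg²⁺ has 10 e⁻ (Z=12), Na⁺ has 10 e⁻ (Z=11), F⁻ has 10 e⁻ (Z=9), O²⁻ has 10 e⁻ (Z=8), N³⁻ has 10 e⁻ (Z=7), P³⁻ has 18 e⁻ (Z=15). Mg²⁺ < Na⁺ (both 10 e⁻, Z=12>11); Na⁺ < F⁻ (isoelectronic, higher Z=11 is smaller); F⁻ < O²⁻ (both 10 e⁻, Z=9>8); O²⁻ < N³⁻ (both 10 e⁻, Z=8>7); N³⁻ < P³⁻ (same group, 1 shell fewer).
So the order is Mg²⁺ < Na⁺ < F⁻ < O²⁻ < N³⁻ < P³⁻; the 4th-largest ion is F⁻.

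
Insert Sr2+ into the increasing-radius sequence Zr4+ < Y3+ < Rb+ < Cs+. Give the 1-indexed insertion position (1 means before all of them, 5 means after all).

3

Tabulating Z and e⁻: Zr4+: 36 e⁻, Z=40, Y3+: 36 e⁻, Z=39, Sr2+: 36 e⁻, Z=38, Rb+: 36 e⁻, Z=37, Cs+: 54 e⁻, Z=55. Zr4+ < Y3+ (both 36 e⁻, Z=40>39); Y3+ < Sr2+ (both 36 e⁻, Z=39>38); Sr2+ < Rb+ (isoelectronic, higher Z=38 is smaller); Rb+ < Cs+ (same group, period 5 vs 6).
Merged order: Zr4+ < Y3+ < Sr2+ < Rb+ < Cs+ — Sr2+ is number 3.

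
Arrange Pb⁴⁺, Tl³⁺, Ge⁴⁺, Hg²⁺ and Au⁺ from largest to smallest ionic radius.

Au⁺ > Hg²⁺ > Tl³⁺ > Pb⁴⁺ > Ge⁴⁺

Ge⁴⁺ has 28 e⁻ (Z=32), Pb⁴⁺ has 78 e⁻ (Z=82), Tl³⁺ has 78 e⁻ (Z=81), Hg²⁺ has 78 e⁻ (Z=80), Au⁺ has 78 e⁻ (Z=79). Ge⁴⁺ < Pb⁴⁺ (same group, 2 shells fewer); Pb⁴⁺ < Tl³⁺ (isoelectronic, higher Z=82 is smaller); Tl³⁺ < Hg²⁺ (isoelectronic, higher Z=81 is smaller); Hg²⁺ < Au⁺ (both 78 e⁻, Z=80>79).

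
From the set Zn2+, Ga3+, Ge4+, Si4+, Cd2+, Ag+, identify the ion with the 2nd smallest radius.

Ge4+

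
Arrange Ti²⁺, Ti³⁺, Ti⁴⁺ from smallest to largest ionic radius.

Ti⁴⁺ < Ti³⁺ < Ti²⁺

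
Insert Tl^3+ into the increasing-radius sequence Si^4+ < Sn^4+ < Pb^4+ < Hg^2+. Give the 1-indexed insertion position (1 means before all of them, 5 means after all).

4

Work out protons and electrons: Si^4+ (Z=14, 10 e⁻), Sn^4+ (Z=50, 46 e⁻), Pb^4+ (Z=82, 78 e⁻), Tl^3+ (Z=81, 78 e⁻), Hg^2+ (Z=80, 78 e⁻). Si^4+ < Sn^4+ (same group, 2 shells fewer); Sn^4+ < Pb^4+ (same group, period 5 vs 6); Pb^4+ < Tl^3+ (both 78 e⁻, Z=82>81); Tl^3+ < Hg^2+ (both 78 e⁻, Z=81>80).
With Tl^3+ included the full order is Si^4+ < Sn^4+ < Pb^4+ < Tl^3+ < Hg^2+, so it takes position 4.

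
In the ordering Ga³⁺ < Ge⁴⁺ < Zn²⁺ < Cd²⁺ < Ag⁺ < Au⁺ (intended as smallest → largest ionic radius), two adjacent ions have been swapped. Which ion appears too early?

Scanning neighbour by neighbour, only Ga³⁺/Ge⁴⁺ violates a trend: Ge⁴⁺ and Ga³⁺ share 28 electrons; the higher nuclear charge on Ge (Z=32) contracts it more, so Ge⁴⁺ < Ga³⁺. That makes Ga³⁺ the one sitting a position early relative to where it belongs.

Ga³⁺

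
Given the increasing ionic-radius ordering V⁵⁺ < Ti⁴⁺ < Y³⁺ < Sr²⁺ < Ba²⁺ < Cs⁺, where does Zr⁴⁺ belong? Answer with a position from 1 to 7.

3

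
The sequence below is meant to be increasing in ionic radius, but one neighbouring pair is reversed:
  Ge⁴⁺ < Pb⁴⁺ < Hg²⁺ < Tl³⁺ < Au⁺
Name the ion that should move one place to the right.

Hg²⁺

Compare adjacent ions: both have 78 electrons but Z(Tl)=81 > Z(Hg)=80, so Tl³⁺ should be the smaller of the two — yet in this increasing list Hg²⁺ sits before Tl³⁺. Nothing else is reversed, so Hg²⁺ should move one place to the right.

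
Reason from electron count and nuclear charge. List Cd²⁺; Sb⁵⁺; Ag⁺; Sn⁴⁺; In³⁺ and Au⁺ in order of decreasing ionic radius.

Au⁺ > Ag⁺ > Cd²⁺ > In³⁺ > Sn⁴⁺ > Sb⁵⁺

Sb⁵⁺ has 46 e⁻ (Z=51), Sn⁴⁺ has 46 e⁻ (Z=50), In³⁺ has 46 e⁻ (Z=49), Cd²⁺ has 46 e⁻ (Z=48), Ag⁺ has 46 e⁻ (Z=47), Au⁺ has 78 e⁻ (Z=79). Sb⁵⁺ < Sn⁴⁺ (both 46 e⁻, Z=51>50); Sn⁴⁺ < In³⁺ (both 46 e⁻, Z=50>49); In³⁺ < Cd²⁺ (isoelectronic, higher Z=49 is smaller); Cd²⁺ < Ag⁺ (isoelectronic, higher Z=48 is smaller); Ag⁺ < Au⁺ (same group, period 5 vs 6).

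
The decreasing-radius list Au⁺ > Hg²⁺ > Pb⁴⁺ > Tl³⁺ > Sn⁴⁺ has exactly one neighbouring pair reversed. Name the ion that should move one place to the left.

Tl³⁺

The pair Pb⁴⁺, Tl³⁺ is the wrong way round — both have 78 electrons but Z(Pb)=82 > Z(Tl)=81, so Pb⁴⁺ should be the smaller of the two. All other adjacent pairs agree with periodic trends, so Tl³⁺ is the misplaced ion.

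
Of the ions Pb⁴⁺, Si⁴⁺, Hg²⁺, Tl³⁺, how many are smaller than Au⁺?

Si⁴⁺ has 10 e⁻ (Z=14), Pb⁴⁺ has 78 e⁻ (Z=82), Tl³⁺ has 78 e⁻ (Z=81), Hg²⁺ has 78 e⁻ (Z=80), Au⁺ has 78 e⁻ (Z=79). Si⁴⁺ < Pb⁴⁺ (same group, 3 shells fewer); Pb⁴⁺ < Tl³⁺ (both 78 e⁻, Z=82>81); Tl³⁺ < Hg²⁺ (both 78 e⁻, Z=81>80); Hg²⁺ < Au⁺ (both 78 e⁻, Z=80>79).
Overall: Si⁴⁺ < Pb⁴⁺ < Tl³⁺ < Hg²⁺ < Au⁺. Au⁺ has 4 below it and 0 above. Count: 4.

4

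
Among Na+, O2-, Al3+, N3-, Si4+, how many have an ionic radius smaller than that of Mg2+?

2

Isoelectronic series (10 e⁻ each). Size is set by nuclear charge: more protons means a smaller ion. Si4+ (Z=14), Al3+ (Z=13), Mg2+ (Z=12), Na+ (Z=11), O2- (Z=8), N3- (Z=7).
Placing each against Mg2+: smaller — Si4+, Al3+; larger — Na+, O2-, N3-. So 2 are smaller.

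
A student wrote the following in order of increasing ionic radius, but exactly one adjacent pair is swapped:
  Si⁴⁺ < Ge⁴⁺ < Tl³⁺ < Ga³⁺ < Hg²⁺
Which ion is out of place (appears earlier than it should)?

Tl³⁺

The pair Tl³⁺, Ga³⁺ is the wrong way round — both in group 13 with the same charge; Ga³⁺ (period 4) has the smaller radius. All other adjacent pairs agree with periodic trends, so Tl³⁺ is the misplaced ion.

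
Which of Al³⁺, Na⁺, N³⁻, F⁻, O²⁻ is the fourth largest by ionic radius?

Each ion has 10 electrons. The ranking follows nuclear charge in reverse — greater Z gives a smaller radius. Al³⁺ (Z=13), Na⁺ (Z=11), F⁻ (Z=9), O²⁻ (Z=8), N³⁻ (Z=7).
Ordering: Al³⁺ < Na⁺ < F⁻ < O²⁻ < N³⁻. The fourth largest is Na⁺.

Na⁺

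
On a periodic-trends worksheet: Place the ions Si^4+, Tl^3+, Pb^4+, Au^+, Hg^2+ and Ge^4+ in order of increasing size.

Si^4+ < Ge^4+ < Pb^4+ < Tl^3+ < Hg^2+ < Au^+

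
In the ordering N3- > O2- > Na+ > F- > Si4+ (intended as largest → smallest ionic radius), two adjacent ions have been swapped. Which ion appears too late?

F-

Compare adjacent ions: both have 10 electrons but Z(Na)=11 > Z(F)=9, so Na+ should be the smaller of the two — yet in this decreasing list Na+ sits before F-. Nothing else is reversed, so F- should move one place to the left.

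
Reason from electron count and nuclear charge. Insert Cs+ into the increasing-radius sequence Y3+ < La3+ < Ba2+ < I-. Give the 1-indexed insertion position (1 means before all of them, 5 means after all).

4

Electron counts and nuclear charges: Y3+ (Z=39, 36 e⁻), La3+ (Z=57, 54 e⁻), Ba2+ (Z=56, 54 e⁻), Cs+ (Z=55, 54 e⁻), I- (Z=53, 54 e⁻). Y3+ < La3+ (same group, 1 shell fewer); La3+ < Ba2+ (both 54 e⁻, Z=57>56); Ba2+ < Cs+ (both 54 e⁻, Z=56>55); Cs+ < I- (isoelectronic, higher Z=55 is smaller).
Putting Cs+ in gives Y3+ < La3+ < Ba2+ < Cs+ < I-; it lands at slot 4.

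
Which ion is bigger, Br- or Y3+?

Br-

These species are isoelectronic with 36 electrons. The only difference is the number of protons: Y3+ (Z=39), Br- (Z=35). The strongest nuclear pull (Y3+) gives the smallest ion.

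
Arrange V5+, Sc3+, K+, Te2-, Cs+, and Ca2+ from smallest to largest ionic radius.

First list Z and electron count for each: V5+: 18 e⁻, Z=23, Sc3+: 18 e⁻, Z=21, Ca2+: 18 e⁻, Z=20, K+: 18 e⁻, Z=19, Cs+: 54 e⁻, Z=55, Te2-: 54 e⁻, Z=52. V5+ < Sc3+ (isoelectronic, higher Z=23 is smaller); Sc3+ < Ca2+ (isoelectronic, higher Z=21 is smaller); Ca2+ < K+ (both 18 e⁻, Z=20>19); K+ < Cs+ (same group, 2 shells fewer); Cs+ < Te2- (isoelectronic, higher Z=55 is smaller).

V5+ < Sc3+ < Ca2+ < K+ < Cs+ < Te2-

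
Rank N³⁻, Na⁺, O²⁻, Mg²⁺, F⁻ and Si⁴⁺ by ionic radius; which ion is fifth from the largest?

Mg²⁺

Isoelectronic series (10 e⁻ each). Size is set by nuclear charge: more protons means a smaller ion. Si⁴⁺ (Z=14), Mg²⁺ (Z=12), Na⁺ (Z=11), F⁻ (Z=9), O²⁻ (Z=8), N³⁻ (Z=7).
So the order is Si⁴⁺ < Mg²⁺ < Na⁺ < F⁻ < O²⁻ < N³⁻; the 5th-largest ion is Mg²⁺.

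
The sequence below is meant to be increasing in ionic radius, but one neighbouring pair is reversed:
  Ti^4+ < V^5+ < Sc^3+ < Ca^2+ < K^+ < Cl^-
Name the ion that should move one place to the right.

The pair Ti^4+, V^5+ is the wrong way round — V^5+ and Ti^4+ share 18 electrons; the higher nuclear charge on V (Z=23) contracts it more, so V^5+ < Ti^4+. All other adjacent pairs agree with periodic trends, so Ti^4+ is the misplaced ion.

Ti^4+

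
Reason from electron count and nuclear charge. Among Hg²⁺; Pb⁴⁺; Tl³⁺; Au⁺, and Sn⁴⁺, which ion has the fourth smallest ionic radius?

Hg²⁺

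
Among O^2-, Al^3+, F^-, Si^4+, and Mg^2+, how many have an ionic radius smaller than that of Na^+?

3

All of these have 10 electrons (isoelectronic). With the same electron cloud, the ion with the most protons pulls it in tightest. Nuclear charges: Si^4+ (Z=14), Al^3+ (Z=13), Mg^2+ (Z=12), Na^+ (Z=11), F^- (Z=9), O^2- (Z=8). Highest Z is smallest.
Ordering all of them (including Na^+) by radius gives Si^4+ < Al^3+ < Mg^2+ < Na^+ < F^- < O^2-. So 3 are smaller.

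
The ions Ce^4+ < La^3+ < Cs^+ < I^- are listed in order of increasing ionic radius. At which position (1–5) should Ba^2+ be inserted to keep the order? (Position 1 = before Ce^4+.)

3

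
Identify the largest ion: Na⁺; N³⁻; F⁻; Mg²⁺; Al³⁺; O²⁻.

All of these have 10 electrons (isoelectronic). With the same electron cloud, the ion with the most protons pulls it in tightest. Nuclear charges: Al³⁺ (Z=13), Mg²⁺ (Z=12), Na⁺ (Z=11), F⁻ (Z=9), O²⁻ (Z=8), N³⁻ (Z=7). Highest Z is smallest.

N³⁻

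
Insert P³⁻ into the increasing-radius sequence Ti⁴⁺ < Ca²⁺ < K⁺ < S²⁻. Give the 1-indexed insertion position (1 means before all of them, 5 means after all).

5

All of these have 18 electrons (isoelectronic). With the same electron cloud, the ion with the most protons pulls it in tightest. Nuclear charges: Ti⁴⁺ (Z=22), Ca²⁺ (Z=20), K⁺ (Z=19), S²⁻ (Z=16), P³⁻ (Z=15). Highest Z is smallest.
Putting P³⁻ in gives Ti⁴⁺ < Ca²⁺ < K⁺ < S²⁻ < P³⁻; it lands at slot 5.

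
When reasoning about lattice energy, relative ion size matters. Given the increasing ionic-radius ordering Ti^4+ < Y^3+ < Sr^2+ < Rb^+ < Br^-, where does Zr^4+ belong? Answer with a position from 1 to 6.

First list Z and electron count for each: Ti^4+: 18 e⁻, Z=22, Zr^4+: 36 e⁻, Z=40, Y^3+: 36 e⁻, Z=39, Sr^2+: 36 e⁻, Z=38, Rb^+: 36 e⁻, Z=37, Br^-: 36 e⁻, Z=35. Ti^4+ < Zr^4+ (same group, period 4 vs 5); Zr^4+ < Y^3+ (both 36 e⁻, Z=40>39); Y^3+ < Sr^2+ (isoelectronic, higher Z=39 is smaller); Sr^2+ < Rb^+ (isoelectronic, higher Z=38 is smaller); Rb^+ < Br^- (both 36 e⁻, Z=37>35).
Putting Zr^4+ in gives Ti^4+ < Zr^4+ < Y^3+ < Sr^2+ < Rb^+ < Br^-; it lands at slot 2.

2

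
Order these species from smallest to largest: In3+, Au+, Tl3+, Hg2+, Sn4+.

Electron counts and nuclear charges: Sn4+ has 46 e⁻ (Z=50), In3+ has 46 e⁻ (Z=49), Tl3+ has 78 e⁻ (Z=81), Hg2+ has 78 e⁻ (Z=80), Au+ has 78 e⁻ (Z=79). Sn4+ < In3+ (both 46 e⁻, Z=50>49); In3+ < Tl3+ (same group, period 5 vs 6); Tl3+ < Hg2+ (both 78 e⁻, Z=81>80); Hg2+ < Au+ (both 78 e⁻, Z=80>79).

Sn4+ < In3+ < Tl3+ < Hg2+ < Au+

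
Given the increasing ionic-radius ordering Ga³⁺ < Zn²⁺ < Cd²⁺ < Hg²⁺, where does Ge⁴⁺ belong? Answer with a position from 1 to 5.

Electron counts and nuclear charges: Ge⁴⁺ has 28 e⁻ (Z=32), Ga³⁺ has 28 e⁻ (Z=31), Zn²⁺ has 28 e⁻ (Z=30), Cd²⁺ has 46 e⁻ (Z=48), Hg²⁺ has 78 e⁻ (Z=80). Ge⁴⁺ < Ga³⁺ (isoelectronic, higher Z=32 is smaller); Ga³⁺ < Zn²⁺ (both 28 e⁻, Z=31>30); Zn²⁺ < Cd²⁺ (same group, 1 shell fewer); Cd²⁺ < Hg²⁺ (same group, 1 shell fewer).
Merged order: Ge⁴⁺ < Ga³⁺ < Zn²⁺ < Cd²⁺ < Hg²⁺ — Ge⁴⁺ is number 1.

1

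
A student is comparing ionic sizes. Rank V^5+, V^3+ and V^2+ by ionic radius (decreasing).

Same element, different charge: the more highly charged cation has fewer electrons and a greater effective nuclear charge per electron, making V^5+ the smallest.

V^2+ > V^3+ > V^5+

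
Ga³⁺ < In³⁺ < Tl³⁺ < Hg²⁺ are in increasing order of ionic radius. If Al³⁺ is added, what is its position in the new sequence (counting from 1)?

Work out protons and electrons: Al³⁺ (Z=13, 10 e⁻), Ga³⁺ (Z=31, 28 e⁻), In³⁺ (Z=49, 46 e⁻), Tl³⁺ (Z=81, 78 e⁻), Hg²⁺ (Z=80, 78 e⁻). Al³⁺ < Ga³⁺ (same group, 1 shell fewer); Ga³⁺ < In³⁺ (same group, 1 shell fewer); In³⁺ < Tl³⁺ (same group, 1 shell fewer); Tl³⁺ < Hg²⁺ (both 78 e⁻, Z=81>80).
Putting Al³⁺ in gives Al³⁺ < Ga³⁺ < In³⁺ < Tl³⁺ < Hg²⁺; it lands at slot 1.

1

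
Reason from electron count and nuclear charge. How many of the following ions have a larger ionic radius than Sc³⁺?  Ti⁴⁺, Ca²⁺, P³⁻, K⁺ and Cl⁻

These species are isoelectronic with 18 electrons. The only difference is the number of protons: Ti⁴⁺ (Z=22), Sc³⁺ (Z=21), Ca²⁺ (Z=20), K⁺ (Z=19), Cl⁻ (Z=17), P³⁻ (Z=15). The strongest nuclear pull (Ti⁴⁺) gives the smallest ion.
Placing each against Sc³⁺: smaller — Ti⁴⁺; larger — Ca²⁺, K⁺, Cl⁻, P³⁻. That's 4.

4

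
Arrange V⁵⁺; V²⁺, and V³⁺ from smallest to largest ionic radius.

Same element, different charge: the more highly charged cation has fewer electrons and a greater effective nuclear charge per electron, making V⁵⁺ the smallest.

V⁵⁺ < V³⁺ < V²⁺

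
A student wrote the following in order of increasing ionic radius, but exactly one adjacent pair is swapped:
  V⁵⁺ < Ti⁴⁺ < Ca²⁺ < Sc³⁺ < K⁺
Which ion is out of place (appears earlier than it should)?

Ca²⁺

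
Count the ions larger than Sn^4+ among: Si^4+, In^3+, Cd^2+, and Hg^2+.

Work out protons and electrons: Si^4+ (Z=14, 10 e⁻), Sn^4+ (Z=50, 46 e⁻), In^3+ (Z=49, 46 e⁻), Cd^2+ (Z=48, 46 e⁻), Hg^2+ (Z=80, 78 e⁻). Si^4+ < Sn^4+ (same group, 2 shells fewer); Sn^4+ < In^3+ (isoelectronic, higher Z=50 is smaller); In^3+ < Cd^2+ (both 46 e⁻, Z=49>48); Cd^2+ < Hg^2+ (same group, period 5 vs 6).
Relative to Sn^4+, the ions that are larger are In^3+, Cd^2+, Hg^2+. That's 3.

3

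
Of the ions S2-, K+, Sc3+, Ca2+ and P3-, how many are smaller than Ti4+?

0

Each ion has 18 electrons. The ranking follows nuclear charge in reverse — greater Z gives a smaller radius. Ti4+ (Z=22), Sc3+ (Z=21), Ca2+ (Z=20), K+ (Z=19), S2- (Z=16), P3- (Z=15).
Overall: Ti4+ < Sc3+ < Ca2+ < K+ < S2- < P3-. Ti4+ has 0 below it and 5 above. That's 0.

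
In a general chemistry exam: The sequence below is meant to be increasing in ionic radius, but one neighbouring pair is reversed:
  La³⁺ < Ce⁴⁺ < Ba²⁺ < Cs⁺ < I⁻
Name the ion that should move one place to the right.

La³⁺

Compare adjacent ions: they are isoelectronic (54 e⁻) and Ce has more protons than La (58 vs 57), making Ce⁴⁺ smaller — yet in this increasing list La³⁺ sits before Ce⁴⁺. Nothing else is reversed, so La³⁺ should move one place to the right.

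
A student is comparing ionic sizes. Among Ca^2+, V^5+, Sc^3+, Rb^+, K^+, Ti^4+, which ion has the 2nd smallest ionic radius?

Ti^4+

Tabulating Z and e⁻: V^5+ has 18 e⁻ (Z=23), Ti^4+ has 18 e⁻ (Z=22), Sc^3+ has 18 e⁻ (Z=21), Ca^2+ has 18 e⁻ (Z=20), K^+ has 18 e⁻ (Z=19), Rb^+ has 36 e⁻ (Z=37). V^5+ < Ti^4+ (both 18 e⁻, Z=23>22); Ti^4+ < Sc^3+ (isoelectronic, higher Z=22 is smaller); Sc^3+ < Ca^2+ (isoelectronic, higher Z=21 is smaller); Ca^2+ < K^+ (both 18 e⁻, Z=20>19); K^+ < Rb^+ (same group, period 4 vs 5).
Ordering: V^5+ < Ti^4+ < Sc^3+ < Ca^2+ < K^+ < Rb^+. The 2nd smallest is Ti^4+.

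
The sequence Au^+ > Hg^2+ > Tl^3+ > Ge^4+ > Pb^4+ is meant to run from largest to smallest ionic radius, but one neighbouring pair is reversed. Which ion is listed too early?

The pair Ge^4+, Pb^4+ is the wrong way round — both in group 14 with the same charge; Ge^4+ (period 4) has the smaller radius. All other adjacent pairs agree with periodic trends, so Ge^4+ is the misplaced ion.

Ge^4+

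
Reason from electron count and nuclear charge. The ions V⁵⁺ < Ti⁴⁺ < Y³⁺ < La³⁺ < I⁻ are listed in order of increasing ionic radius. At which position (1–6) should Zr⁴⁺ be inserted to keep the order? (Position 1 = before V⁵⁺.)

First list Z and electron count for each: V⁵⁺: 18 e⁻, Z=23, Ti⁴⁺: 18 e⁻, Z=22, Zr⁴⁺: 36 e⁻, Z=40, Y³⁺: 36 e⁻, Z=39, La³⁺: 54 e⁻, Z=57, I⁻: 54 e⁻, Z=53. V⁵⁺ < Ti⁴⁺ (isoelectronic, higher Z=23 is smaller); Ti⁴⁺ < Zr⁴⁺ (same group, 1 shell fewer); Zr⁴⁺ < Y³⁺ (both 36 e⁻, Z=40>39); Y³⁺ < La³⁺ (same group, 1 shell fewer); La³⁺ < I⁻ (isoelectronic, higher Z=57 is smaller).
With Zr⁴⁺ included the full order is V⁵⁺ < Ti⁴⁺ < Zr⁴⁺ < Y³⁺ < La³⁺ < I⁻, so it takes position 3.

3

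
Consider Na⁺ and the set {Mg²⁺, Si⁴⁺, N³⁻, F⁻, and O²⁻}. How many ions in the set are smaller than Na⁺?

2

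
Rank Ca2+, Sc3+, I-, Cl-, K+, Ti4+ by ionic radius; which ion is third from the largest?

Electron counts and nuclear charges: Ti4+: 18 e⁻, Z=22, Sc3+: 18 e⁻, Z=21, Ca2+: 18 e⁻, Z=20, K+: 18 e⁻, Z=19, Cl-: 18 e⁻, Z=17, I-: 54 e⁻, Z=53. Ti4+ < Sc3+ (both 18 e⁻, Z=22>21); Sc3+ < Ca2+ (isoelectronic, higher Z=21 is smaller); Ca2+ < K+ (both 18 e⁻, Z=20>19); K+ < Cl- (both 18 e⁻, Z=19>17); Cl- < I- (same group, 2 shells fewer).
Ordering: Ti4+ < Sc3+ < Ca2+ < K+ < Cl- < I-. The third largest is K+.

K+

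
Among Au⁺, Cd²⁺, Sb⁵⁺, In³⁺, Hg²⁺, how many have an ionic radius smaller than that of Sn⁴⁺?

Work out protons and electrons: Sb⁵⁺: 46 e⁻, Z=51, Sn⁴⁺: 46 e⁻, Z=50, In³⁺: 46 e⁻, Z=49, Cd²⁺: 46 e⁻, Z=48, Hg²⁺: 78 e⁻, Z=80, Au⁺: 78 e⁻, Z=79. Sb⁵⁺ < Sn⁴⁺ (isoelectronic, higher Z=51 is smaller); Sn⁴⁺ < In³⁺ (both 46 e⁻, Z=50>49); In³⁺ < Cd²⁺ (isoelectronic, higher Z=49 is smaller); Cd²⁺ < Hg²⁺ (same group, 1 shell fewer); Hg²⁺ < Au⁺ (isoelectronic, higher Z=80 is smaller).
Placing each against Sn⁴⁺: smaller — Sb⁵⁺; larger — In³⁺, Cd²⁺, Hg²⁺, Au⁺. So 1 is smaller.

1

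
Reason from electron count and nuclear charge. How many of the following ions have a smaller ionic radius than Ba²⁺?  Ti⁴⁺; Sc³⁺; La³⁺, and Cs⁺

Ti⁴⁺: 18 e⁻, Z=22, Sc³⁺: 18 e⁻, Z=21, La³⁺: 54 e⁻, Z=57, Ba²⁺: 54 e⁻, Z=56, Cs⁺: 54 e⁻, Z=55. Ti⁴⁺ < Sc³⁺ (both 18 e⁻, Z=22>21); Sc³⁺ < La³⁺ (same group, period 4 vs 6); La³⁺ < Ba²⁺ (isoelectronic, higher Z=57 is smaller); Ba²⁺ < Cs⁺ (both 54 e⁻, Z=56>55).
Placing each against Ba²⁺: smaller — Ti⁴⁺, Sc³⁺, La³⁺; larger — Cs⁺. Count: 3.

3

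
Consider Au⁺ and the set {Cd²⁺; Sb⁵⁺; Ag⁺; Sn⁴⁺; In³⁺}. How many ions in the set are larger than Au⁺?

Electron counts and nuclear charges: Sb⁵⁺ has 46 e⁻ (Z=51), Sn⁴⁺ has 46 e⁻ (Z=50), In³⁺ has 46 e⁻ (Z=49), Cd²⁺ has 46 e⁻ (Z=48), Ag⁺ has 46 e⁻ (Z=47), Au⁺ has 78 e⁻ (Z=79). Sb⁵⁺ < Sn⁴⁺ (both 46 e⁻, Z=51>50); Sn⁴⁺ < In³⁺ (both 46 e⁻, Z=50>49); In³⁺ < Cd²⁺ (both 46 e⁻, Z=49>48); Cd²⁺ < Ag⁺ (isoelectronic, higher Z=48 is smaller); Ag⁺ < Au⁺ (same group, period 5 vs 6).
Overall: Sb⁵⁺ < Sn⁴⁺ < In³⁺ < Cd²⁺ < Ag⁺ < Au⁺. Au⁺ has 5 below it and 0 above. Count: 0.

0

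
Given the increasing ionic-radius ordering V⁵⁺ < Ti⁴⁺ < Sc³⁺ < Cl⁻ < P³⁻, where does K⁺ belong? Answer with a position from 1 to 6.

All of these have 18 electrons (isoelectronic). With the same electron cloud, the ion with the most protons pulls it in tightest. Nuclear charges: V⁵⁺ (Z=23), Ti⁴⁺ (Z=22), Sc³⁺ (Z=21), K⁺ (Z=19), Cl⁻ (Z=17), P³⁻ (Z=15). Highest Z is smallest.
The complete sequence is V⁵⁺ < Ti⁴⁺ < Sc³⁺ < K⁺ < Cl⁻ < P³⁻. K⁺ sits at position 4.

4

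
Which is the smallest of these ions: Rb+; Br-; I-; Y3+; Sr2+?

Electron counts and nuclear charges: Y3+ has 36 e⁻ (Z=39), Sr2+ has 36 e⁻ (Z=38), Rb+ has 36 e⁻ (Z=37), Br- has 36 e⁻ (Z=35), I- has 54 e⁻ (Z=53). Y3+ < Sr2+ (isoelectronic, higher Z=39 is smaller); Sr2+ < Rb+ (isoelectronic, higher Z=38 is smaller); Rb+ < Br- (both 36 e⁻, Z=37>35); Br- < I- (same group, 1 shell fewer).

Y3+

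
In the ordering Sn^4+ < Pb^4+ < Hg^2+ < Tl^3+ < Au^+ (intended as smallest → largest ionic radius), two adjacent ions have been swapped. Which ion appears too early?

Hg^2+

Compare adjacent ions: Tl^3+ and Hg^2+ share 78 electrons; the higher nuclear charge on Tl (Z=81) contracts it more, so Tl^3+ < Hg^2+ — yet in this increasing list Hg^2+ sits before Tl^3+. Nothing else is reversed, so Hg^2+ should move one place to the right.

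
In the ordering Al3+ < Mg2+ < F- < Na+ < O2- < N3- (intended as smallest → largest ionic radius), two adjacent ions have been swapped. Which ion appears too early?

F-

Check each adjacent pair. F- and Na+ are reversed: Na+ and F- share 10 electrons; the higher nuclear charge on Na (Z=11) contracts it more, so Na+ < F-. No other neighbouring pair contradicts the periodic trends, so F- is the ion listed too early.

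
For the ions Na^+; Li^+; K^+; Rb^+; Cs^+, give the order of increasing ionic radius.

Same group, same charge. Going down the group adds an extra shell of electrons, so the ion gets larger: Li^+ is highest in the group and smallest.

Li^+ < Na^+ < K^+ < Rb^+ < Cs^+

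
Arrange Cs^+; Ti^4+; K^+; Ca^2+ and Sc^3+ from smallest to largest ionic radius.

Ti^4+ < Sc^3+ < Ca^2+ < K^+ < Cs^+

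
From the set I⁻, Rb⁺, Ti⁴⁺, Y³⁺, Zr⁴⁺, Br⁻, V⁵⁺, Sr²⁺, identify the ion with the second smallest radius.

Tabulating Z and e⁻: V⁵⁺: 18 e⁻, Z=23, Ti⁴⁺: 18 e⁻, Z=22, Zr⁴⁺: 36 e⁻, Z=40, Y³⁺: 36 e⁻, Z=39, Sr²⁺: 36 e⁻, Z=38, Rb⁺: 36 e⁻, Z=37, Br⁻: 36 e⁻, Z=35, I⁻: 54 e⁻, Z=53. V⁵⁺ < Ti⁴⁺ (both 18 e⁻, Z=23>22); Ti⁴⁺ < Zr⁴⁺ (same group, period 4 vs 5); Zr⁴⁺ < Y³⁺ (both 36 e⁻, Z=40>39); Y³⁺ < Sr²⁺ (both 36 e⁻, Z=39>38); Sr²⁺ < Rb⁺ (both 36 e⁻, Z=38>37); Rb⁺ < Br⁻ (both 36 e⁻, Z=37>35); Br⁻ < I⁻ (same group, period 4 vs 5).
Ordering: V⁵⁺ < Ti⁴⁺ < Zr⁴⁺ < Y³⁺ < Sr²⁺ < Rb⁺ < Br⁻ < I⁻. The second smallest is Ti⁴⁺.

Ti⁴⁺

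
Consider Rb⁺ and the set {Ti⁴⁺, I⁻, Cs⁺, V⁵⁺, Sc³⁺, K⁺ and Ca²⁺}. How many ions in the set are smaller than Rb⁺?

Tabulating Z and e⁻: V⁵⁺ has 18 e⁻ (Z=23), Ti⁴⁺ has 18 e⁻ (Z=22), Sc³⁺ has 18 e⁻ (Z=21), Ca²⁺ has 18 e⁻ (Z=20), K⁺ has 18 e⁻ (Z=19), Rb⁺ has 36 e⁻ (Z=37), Cs⁺ has 54 e⁻ (Z=55), I⁻ has 54 e⁻ (Z=53). V⁵⁺ < Ti⁴⁺ (isoelectronic, higher Z=23 is smaller); Ti⁴⁺ < Sc³⁺ (both 18 e⁻, Z=22>21); Sc³⁺ < Ca²⁺ (both 18 e⁻, Z=21>20); Ca²⁺ < K⁺ (both 18 e⁻, Z=20>19); K⁺ < Rb⁺ (same group, period 4 vs 5); Rb⁺ < Cs⁺ (same group, period 5 vs 6); Cs⁺ < I⁻ (isoelectronic, higher Z=55 is smaller).
Overall: V⁵⁺ < Ti⁴⁺ < Sc³⁺ < Ca²⁺ < K⁺ < Rb⁺ < Cs⁺ < I⁻. Rb⁺ has 5 below it and 2 above. That's 5.

5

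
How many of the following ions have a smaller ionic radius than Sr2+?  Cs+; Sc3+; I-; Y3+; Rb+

Electron counts and nuclear charges: Sc3+ (Z=21, 18 e⁻), Y3+ (Z=39, 36 e⁻), Sr2+ (Z=38, 36 e⁻), Rb+ (Z=37, 36 e⁻), Cs+ (Z=55, 54 e⁻), I- (Z=53, 54 e⁻). Sc3+ < Y3+ (same group, period 4 vs 5); Y3+ < Sr2+ (isoelectronic, higher Z=39 is smaller); Sr2+ < Rb+ (isoelectronic, higher Z=38 is smaller); Rb+ < Cs+ (same group, period 5 vs 6); Cs+ < I- (both 54 e⁻, Z=55>53).
Relative to Sr2+, the ions that are smaller are Sc3+, Y3+. Count: 2.

2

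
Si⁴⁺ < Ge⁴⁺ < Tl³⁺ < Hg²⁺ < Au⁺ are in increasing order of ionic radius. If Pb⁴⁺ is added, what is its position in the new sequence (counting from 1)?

3

Tabulating Z and e⁻: Si⁴⁺: 10 e⁻, Z=14, Ge⁴⁺: 28 e⁻, Z=32, Pb⁴⁺: 78 e⁻, Z=82, Tl³⁺: 78 e⁻, Z=81, Hg²⁺: 78 e⁻, Z=80, Au⁺: 78 e⁻, Z=79. Si⁴⁺ < Ge⁴⁺ (same group, 1 shell fewer); Ge⁴⁺ < Pb⁴⁺ (same group, period 4 vs 6); Pb⁴⁺ < Tl³⁺ (isoelectronic, higher Z=82 is smaller); Tl³⁺ < Hg²⁺ (both 78 e⁻, Z=81>80); Hg²⁺ < Au⁺ (both 78 e⁻, Z=80>79).
With Pb⁴⁺ included the full order is Si⁴⁺ < Ge⁴⁺ < Pb⁴⁺ < Tl³⁺ < Hg²⁺ < Au⁺, so it takes position 3.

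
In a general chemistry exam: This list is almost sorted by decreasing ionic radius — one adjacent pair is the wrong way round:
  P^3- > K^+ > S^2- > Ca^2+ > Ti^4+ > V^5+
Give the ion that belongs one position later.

K^+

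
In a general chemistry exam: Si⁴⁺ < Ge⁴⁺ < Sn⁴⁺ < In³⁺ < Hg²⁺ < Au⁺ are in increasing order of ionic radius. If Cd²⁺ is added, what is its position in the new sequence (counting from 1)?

Work out protons and electrons: Si⁴⁺ has 10 e⁻ (Z=14), Ge⁴⁺ has 28 e⁻ (Z=32), Sn⁴⁺ has 46 e⁻ (Z=50), In³⁺ has 46 e⁻ (Z=49), Cd²⁺ has 46 e⁻ (Z=48), Hg²⁺ has 78 e⁻ (Z=80), Au⁺ has 78 e⁻ (Z=79). Si⁴⁺ < Ge⁴⁺ (same group, period 3 vs 4); Ge⁴⁺ < Sn⁴⁺ (same group, 1 shell fewer); Sn⁴⁺ < In³⁺ (isoelectronic, higher Z=50 is smaller); In³⁺ < Cd²⁺ (both 46 e⁻, Z=49>48); Cd²⁺ < Hg²⁺ (same group, 1 shell fewer); Hg²⁺ < Au⁺ (both 78 e⁻, Z=80>79).
Merged order: Si⁴⁺ < Ge⁴⁺ < Sn⁴⁺ < In³⁺ < Cd²⁺ < Hg²⁺ < Au⁺ — Cd²⁺ is number 5.

5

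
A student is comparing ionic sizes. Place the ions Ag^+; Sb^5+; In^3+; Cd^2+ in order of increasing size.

Sb^5+ < In^3+ < Cd^2+ < Ag^+

These species are isoelectronic with 46 electrons. The only difference is the number of protons: Sb^5+ (Z=51), In^3+ (Z=49), Cd^2+ (Z=48), Ag^+ (Z=47). The strongest nuclear pull (Sb^5+) gives the smallest ion.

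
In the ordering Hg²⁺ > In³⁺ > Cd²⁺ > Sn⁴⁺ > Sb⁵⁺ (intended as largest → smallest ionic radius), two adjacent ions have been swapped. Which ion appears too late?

Cd²⁺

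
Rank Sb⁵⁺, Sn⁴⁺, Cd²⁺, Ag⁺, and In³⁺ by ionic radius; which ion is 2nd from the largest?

Cd²⁺

Isoelectronic series (46 e⁻ each). Size is set by nuclear charge: more protons means a smaller ion. Sb⁵⁺ (Z=51), Sn⁴⁺ (Z=50), In³⁺ (Z=49), Cd²⁺ (Z=48), Ag⁺ (Z=47).
So the order is Sb⁵⁺ < Sn⁴⁺ < In³⁺ < Cd²⁺ < Ag⁺; the 2nd-largest ion is Cd²⁺.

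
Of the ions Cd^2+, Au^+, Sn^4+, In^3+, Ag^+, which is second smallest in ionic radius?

In^3+

First list Z and electron count for each: Sn^4+ has 46 e⁻ (Z=50), In^3+ has 46 e⁻ (Z=49), Cd^2+ has 46 e⁻ (Z=48), Ag^+ has 46 e⁻ (Z=47), Au^+ has 78 e⁻ (Z=79). Sn^4+ < In^3+ (isoelectronic, higher Z=50 is smaller); In^3+ < Cd^2+ (both 46 e⁻, Z=49>48); Cd^2+ < Ag^+ (isoelectronic, higher Z=48 is smaller); Ag^+ < Au^+ (same group, period 5 vs 6).
So the order is Sn^4+ < In^3+ < Cd^2+ < Ag^+ < Au^+; the 2nd-smallest ion is In^3+.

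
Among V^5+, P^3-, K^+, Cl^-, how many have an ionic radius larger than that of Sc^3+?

3

Each ion has 18 electrons. The ranking follows nuclear charge in reverse — greater Z gives a smaller radius. V^5+ (Z=23), Sc^3+ (Z=21), K^+ (Z=19), Cl^- (Z=17), P^3- (Z=15).
Overall: V^5+ < Sc^3+ < K^+ < Cl^- < P^3-. Sc^3+ has 1 below it and 3 above. So 3 are larger.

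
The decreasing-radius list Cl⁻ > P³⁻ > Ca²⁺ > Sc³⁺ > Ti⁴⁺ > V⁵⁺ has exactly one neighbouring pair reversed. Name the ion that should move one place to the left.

Scanning neighbour by neighbour, only Cl⁻/P³⁻ violates a trend: they are isoelectronic (18 e⁻) and Cl has more protons than P (17 vs 15), making Cl⁻ smaller. That makes P³⁻ the one sitting a position late relative to where it belongs.

P³⁻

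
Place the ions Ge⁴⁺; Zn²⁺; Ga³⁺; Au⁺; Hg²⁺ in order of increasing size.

First list Z and electron count for each: Ge⁴⁺: 28 e⁻, Z=32, Ga³⁺: 28 e⁻, Z=31, Zn²⁺: 28 e⁻, Z=30, Hg²⁺: 78 e⁻, Z=80, Au⁺: 78 e⁻, Z=79. Ge⁴⁺ < Ga³⁺ (both 28 e⁻, Z=32>31); Ga³⁺ < Zn²⁺ (both 28 e⁻, Z=31>30); Zn²⁺ < Hg²⁺ (same group, 2 shells fewer); Hg²⁺ < Au⁺ (both 78 e⁻, Z=80>79).

Ge⁴⁺ < Ga³⁺ < Zn²⁺ < Hg²⁺ < Au⁺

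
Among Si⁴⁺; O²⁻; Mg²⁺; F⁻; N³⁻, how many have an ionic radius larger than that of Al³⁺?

4

All of these have 10 electrons (isoelectronic). With the same electron cloud, the ion with the most protons pulls it in tightest. Nuclear charges: Si⁴⁺ (Z=14), Al³⁺ (Z=13), Mg²⁺ (Z=12), F⁻ (Z=9), O²⁻ (Z=8), N³⁻ (Z=7). Highest Z is smallest.
Placing each against Al³⁺: smaller — Si⁴⁺; larger — Mg²⁺, F⁻, O²⁻, N³⁻. Count: 4.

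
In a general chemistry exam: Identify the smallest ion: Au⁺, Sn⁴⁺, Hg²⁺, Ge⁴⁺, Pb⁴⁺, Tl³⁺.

Ge⁴⁺

Work out protons and electrons: Ge⁴⁺ has 28 e⁻ (Z=32), Sn⁴⁺ has 46 e⁻ (Z=50), Pb⁴⁺ has 78 e⁻ (Z=82), Tl³⁺ has 78 e⁻ (Z=81), Hg²⁺ has 78 e⁻ (Z=80), Au⁺ has 78 e⁻ (Z=79). Ge⁴⁺ < Sn⁴⁺ (same group, period 4 vs 5); Sn⁴⁺ < Pb⁴⁺ (same group, period 5 vs 6); Pb⁴⁺ < Tl³⁺ (both 78 e⁻, Z=82>81); Tl³⁺ < Hg²⁺ (isoelectronic, higher Z=81 is smaller); Hg²⁺ < Au⁺ (isoelectronic, higher Z=80 is smaller).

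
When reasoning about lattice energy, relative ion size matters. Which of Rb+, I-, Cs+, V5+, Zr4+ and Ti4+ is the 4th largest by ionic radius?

Zr4+

Tabulating Z and e⁻: V5+: 18 e⁻, Z=23, Ti4+: 18 e⁻, Z=22, Zr4+: 36 e⁻, Z=40, Rb+: 36 e⁻, Z=37, Cs+: 54 e⁻, Z=55, I-: 54 e⁻, Z=53. V5+ < Ti4+ (isoelectronic, higher Z=23 is smaller); Ti4+ < Zr4+ (same group, 1 shell fewer); Zr4+ < Rb+ (isoelectronic, higher Z=40 is smaller); Rb+ < Cs+ (same group, period 5 vs 6); Cs+ < I- (both 54 e⁻, Z=55>53).
Ordering: V5+ < Ti4+ < Zr4+ < Rb+ < Cs+ < I-. The 4th largest is Zr4+.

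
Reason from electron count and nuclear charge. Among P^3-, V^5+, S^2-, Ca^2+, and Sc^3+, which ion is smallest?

V^5+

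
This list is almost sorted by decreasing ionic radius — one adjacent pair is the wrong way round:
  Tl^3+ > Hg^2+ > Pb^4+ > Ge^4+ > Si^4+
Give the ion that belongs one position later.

Tl^3+

Compare adjacent ions: Tl^3+ and Hg^2+ share 78 electrons; the higher nuclear charge on Tl (Z=81) contracts it more, so Tl^3+ < Hg^2+ — yet in this decreasing list Tl^3+ sits before Hg^2+. Nothing else is reversed, so Tl^3+ should move one place to the right.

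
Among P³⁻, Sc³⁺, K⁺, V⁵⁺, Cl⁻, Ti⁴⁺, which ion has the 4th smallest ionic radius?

K⁺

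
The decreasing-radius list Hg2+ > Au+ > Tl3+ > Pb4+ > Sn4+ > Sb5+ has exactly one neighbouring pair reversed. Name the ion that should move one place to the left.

Au+

Compare adjacent ions: Hg2+ and Au+ share 78 electrons; the higher nuclear charge on Hg (Z=80) contracts it more, so Hg2+ < Au+ — yet in this decreasing list Hg2+ sits before Au+. Nothing else is reversed, so Au+ should move one place to the left.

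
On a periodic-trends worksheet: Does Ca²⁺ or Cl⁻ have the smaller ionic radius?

Each ion has 18 electrons. The ranking follows nuclear charge in reverse — greater Z gives a smaller radius. Ca²⁺ (Z=20), Cl⁻ (Z=17).

Ca²⁺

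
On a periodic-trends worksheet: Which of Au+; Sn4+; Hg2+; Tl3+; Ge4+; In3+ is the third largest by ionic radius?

Tl3+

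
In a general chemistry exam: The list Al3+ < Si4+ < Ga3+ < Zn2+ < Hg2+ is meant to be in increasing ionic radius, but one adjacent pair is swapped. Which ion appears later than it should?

Scanning neighbour by neighbour, only Al3+/Si4+ violates a trend: they are isoelectronic (10 e⁻) and Si has more protons than Al (14 vs 13), making Si4+ smaller. That makes Si4+ the one sitting a position late relative to where it belongs.

Si4+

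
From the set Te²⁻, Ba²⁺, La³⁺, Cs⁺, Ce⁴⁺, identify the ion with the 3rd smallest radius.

Ba²⁺

Each ion has 54 electrons. The ranking follows nuclear charge in reverse — greater Z gives a smaller radius. Ce⁴⁺ (Z=58), La³⁺ (Z=57), Ba²⁺ (Z=56), Cs⁺ (Z=55), Te²⁻ (Z=52).
Full ascending order: Ce⁴⁺ < La³⁺ < Ba²⁺ < Cs⁺ < Te²⁻. Counting from the smallest, position 3 is Ba²⁺.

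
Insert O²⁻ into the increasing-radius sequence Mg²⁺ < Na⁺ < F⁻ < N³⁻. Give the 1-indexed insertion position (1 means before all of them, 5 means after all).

4

Each ion has 10 electrons. The ranking follows nuclear charge in reverse — greater Z gives a smaller radius. Mg²⁺ (Z=12), Na⁺ (Z=11), F⁻ (Z=9), O²⁻ (Z=8), N³⁻ (Z=7).
Putting O²⁻ in gives Mg²⁺ < Na⁺ < F⁻ < O²⁻ < N³⁻; it lands at slot 4.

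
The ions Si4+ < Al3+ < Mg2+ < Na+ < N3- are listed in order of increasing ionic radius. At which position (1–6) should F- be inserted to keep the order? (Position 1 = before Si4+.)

5

Isoelectronic series (10 e⁻ each). Size is set by nuclear charge: more protons means a smaller ion. Si4+ (Z=14), Al3+ (Z=13), Mg2+ (Z=12), Na+ (Z=11), F- (Z=9), N3- (Z=7).
Putting F- in gives Si4+ < Al3+ < Mg2+ < Na+ < F- < N3-; it lands at slot 5.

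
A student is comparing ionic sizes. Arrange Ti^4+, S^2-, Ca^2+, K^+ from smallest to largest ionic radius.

These species are isoelectronic with 18 electrons. The only difference is the number of protons: Ti^4+ (Z=22), Ca^2+ (Z=20), K^+ (Z=19), S^2- (Z=16). The strongest nuclear pull (Ti^4+) gives the smallest ion.

Ti^4+ < Ca^2+ < K^+ < S^2-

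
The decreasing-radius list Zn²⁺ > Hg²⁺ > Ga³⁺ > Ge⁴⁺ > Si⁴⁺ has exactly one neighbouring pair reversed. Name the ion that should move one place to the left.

Scanning neighbour by neighbour, only Zn²⁺/Hg²⁺ violates a trend: Zn²⁺ and Hg²⁺ are in one column with the same charge; the lighter period-4 ion has 2 fewer shells and is smaller. That makes Hg²⁺ the one sitting a position late relative to where it belongs.

Hg²⁺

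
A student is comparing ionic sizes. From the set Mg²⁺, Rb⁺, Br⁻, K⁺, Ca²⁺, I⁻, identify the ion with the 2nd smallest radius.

Ca²⁺

Electron counts and nuclear charges: Mg²⁺ (Z=12, 10 e⁻), Ca²⁺ (Z=20, 18 e⁻), K⁺ (Z=19, 18 e⁻), Rb⁺ (Z=37, 36 e⁻), Br⁻ (Z=35, 36 e⁻), I⁻ (Z=53, 54 e⁻). Mg²⁺ < Ca²⁺ (same group, period 3 vs 4); Ca²⁺ < K⁺ (both 18 e⁻, Z=20>19); K⁺ < Rb⁺ (same group, period 4 vs 5); Rb⁺ < Br⁻ (isoelectronic, higher Z=37 is smaller); Br⁻ < I⁻ (same group, 1 shell fewer).
Ordering: Mg²⁺ < Ca²⁺ < K⁺ < Rb⁺ < Br⁻ < I⁻. The 2nd smallest is Ca²⁺.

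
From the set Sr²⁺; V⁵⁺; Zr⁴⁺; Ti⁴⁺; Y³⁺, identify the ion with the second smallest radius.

Ti⁴⁺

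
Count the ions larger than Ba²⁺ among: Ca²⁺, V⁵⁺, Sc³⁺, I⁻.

1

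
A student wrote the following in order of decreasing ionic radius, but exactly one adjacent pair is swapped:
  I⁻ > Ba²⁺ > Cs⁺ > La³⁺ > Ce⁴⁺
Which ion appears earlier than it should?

Ba²⁺

Compare adjacent ions: both have 54 electrons but Z(Ba)=56 > Z(Cs)=55, so Ba²⁺ should be the smaller of the two — yet in this decreasing list Ba²⁺ sits before Cs⁺. Nothing else is reversed, so Ba²⁺ should move one place to the right.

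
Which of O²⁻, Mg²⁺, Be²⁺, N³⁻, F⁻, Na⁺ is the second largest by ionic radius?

O²⁻

First list Z and electron count for each: Be²⁺: 2 e⁻, Z=4, Mg²⁺: 10 e⁻, Z=12, Na⁺: 10 e⁻, Z=11, F⁻: 10 e⁻, Z=9, O²⁻: 10 e⁻, Z=8, N³⁻: 10 e⁻, Z=7. Be²⁺ < Mg²⁺ (same group, period 2 vs 3); Mg²⁺ < Na⁺ (both 10 e⁻, Z=12>11); Na⁺ < F⁻ (both 10 e⁻, Z=11>9); F⁻ < O²⁻ (both 10 e⁻, Z=9>8); O²⁻ < N³⁻ (isoelectronic, higher Z=8 is smaller).
That gives Be²⁺ < Mg²⁺ < Na⁺ < F⁻ < O²⁻ < N³⁻. From the largest end, number 2 is O²⁻.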